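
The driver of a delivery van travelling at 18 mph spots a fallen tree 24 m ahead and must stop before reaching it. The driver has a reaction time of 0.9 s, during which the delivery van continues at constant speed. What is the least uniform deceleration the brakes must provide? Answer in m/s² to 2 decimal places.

18 mph × 0.44704 = 8.0467 m/s.
Distance covered during reaction = 8.0467 × 0.9 = 7.242 m.
Distance available for braking: 24 − 7.242 = 16.758 m.
v² = 2a·d ⇒ a = v²/(2d) = 8.0467² / (2 × 16.758) = 64.749 / 33.516 = 1.9319 m/s².

Required deceleration ≈ 1.93 m/s²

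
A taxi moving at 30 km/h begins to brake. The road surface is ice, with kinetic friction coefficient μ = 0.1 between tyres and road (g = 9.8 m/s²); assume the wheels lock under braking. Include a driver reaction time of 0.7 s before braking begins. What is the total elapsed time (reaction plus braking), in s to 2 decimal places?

Total time ≈ 9.20 s

30 km/h ÷ 3.6 = 8.3333 m/s.
a = μg = 0.1 × 9.8 = 0.980 m/s².
Braking time = v/a = 8.3333 / 0.980 = 8.503 s.
Total = 0.7 + 8.503 = 9.203 s.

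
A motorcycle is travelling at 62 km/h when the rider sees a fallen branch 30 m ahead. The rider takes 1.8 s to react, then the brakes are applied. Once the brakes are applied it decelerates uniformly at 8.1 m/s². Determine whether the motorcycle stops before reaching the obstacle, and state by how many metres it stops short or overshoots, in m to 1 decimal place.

62 km/h ÷ 3.6 = 17.2222 m/s.
Reaction distance = 17.2222 × 1.8 = 31.000 m.
Braking distance = v²/(2a) = 296.604 / 16.200 = 18.309 m.
Total stopping distance = 31.000 + 18.309 = 49.309 m, vs 30 m available — it cannot stop in time and overshoots by 49.309 − 30 = 19.309 m.

No — it overshoots by 19.3 m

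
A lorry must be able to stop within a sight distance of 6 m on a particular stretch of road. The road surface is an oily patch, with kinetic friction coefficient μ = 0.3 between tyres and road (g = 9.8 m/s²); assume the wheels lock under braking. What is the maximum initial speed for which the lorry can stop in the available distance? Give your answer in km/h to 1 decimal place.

a = μg = 0.3 × 9.8 = 2.940 m/s².
v²/(2a) = d ⇒ v = √(2 × 2.940 × 6) = √35.28 = 5.9397 m/s.
5.9397 m/s × 3.6 = 21.383 km/h.

Maximum speed ≈ 21.4 km/h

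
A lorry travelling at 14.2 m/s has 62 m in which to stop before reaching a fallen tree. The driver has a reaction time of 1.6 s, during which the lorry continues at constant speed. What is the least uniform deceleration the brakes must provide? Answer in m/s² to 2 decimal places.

Distance covered during reaction = 14.2000 × 1.6 = 22.720 m.
Distance available for braking: 62 − 22.720 = 39.280 m.
v² = 2a·d ⇒ a = v²/(2d) = 14.2000² / (2 × 39.280) = 201.640 / 78.560 = 2.5667 m/s².

Required deceleration ≈ 2.57 m/s²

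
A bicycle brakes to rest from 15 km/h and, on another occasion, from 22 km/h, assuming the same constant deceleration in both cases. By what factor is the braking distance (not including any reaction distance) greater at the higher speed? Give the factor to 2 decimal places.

Braking distance d = v²/(2a), so with a fixed, d ∝ v².
Factor = (22/15)² = 1.4667² = 2.1512.

Factor ≈ 2.15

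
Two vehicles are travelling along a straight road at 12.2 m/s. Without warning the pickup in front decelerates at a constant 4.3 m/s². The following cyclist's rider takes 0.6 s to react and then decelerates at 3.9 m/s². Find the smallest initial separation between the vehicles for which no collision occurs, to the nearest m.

Leader travels v²/(2a_L) = 148.840 / 8.600 = 17.307 m before stopping.
Follower covers v·t_r = 12.2000 × 0.6 = 7.320 m while reacting, then v²/(2a_F) = 148.840 / 7.800 = 19.082 m while braking, for a total of 7.320 + 19.082 = 26.402 m.
Since a_F ≤ a_L and the follower starts braking later, the follower is never slower than the leader, so the closest approach is when both have stopped.
Minimum gap = 26.402 − 17.307 = 9.095 m.

Minimum gap ≈ 9 m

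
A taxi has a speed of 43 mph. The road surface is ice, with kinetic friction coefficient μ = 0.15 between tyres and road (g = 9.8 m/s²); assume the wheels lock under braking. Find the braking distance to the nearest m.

Braking distance ≈ 126 m

43 mph × 0.44704 = 19.2227 m/s.
a = μg = 0.15 × 9.8 = 1.470 m/s².
Braking distance = v²/(2a) = 19.2227² / (2 × 1.470) = 369.512 / 2.940 = 125.684 m.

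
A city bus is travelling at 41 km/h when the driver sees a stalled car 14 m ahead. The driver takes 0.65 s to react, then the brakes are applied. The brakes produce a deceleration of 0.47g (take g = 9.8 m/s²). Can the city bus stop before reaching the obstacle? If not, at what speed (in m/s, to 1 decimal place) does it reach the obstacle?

41 km/h ÷ 3.6 = 11.3889 m/s.
a = 0.47 × 9.8 = 4.606 m/s².
Reaction distance = 11.3889 × 0.65 = 7.403 m.
Braking distance needed to stop: v²/(2a) = 129.707 / 9.212 = 14.080 m, so total needed = 7.403 + 14.080 = 21.483 m > 14 m — it cannot stop.
Distance remaining when braking begins: 14 − 7.403 = 6.597 m.
v² = v₀² − 2a·d = 129.707 − 2 × 4.606 × 6.597 = 68.935 m²/s².
v = √68.935 = 8.303 m/s.

No — it strikes the obstacle at 8.3 m/s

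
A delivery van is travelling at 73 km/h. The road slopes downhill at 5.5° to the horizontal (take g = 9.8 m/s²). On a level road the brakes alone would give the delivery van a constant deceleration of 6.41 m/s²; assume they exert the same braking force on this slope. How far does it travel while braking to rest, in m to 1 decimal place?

Braking distance ≈ 37.6 m

73 km/h ÷ 3.6 = 20.2778 m/s.
Gravity along the downhill slope reduces the braking deceleration: a_eff = 6.410 − 9.8·sin 5.5° = 6.410 − 0.939 = 5.471 m/s².
Braking distance = v²/(2a) = 20.2778² / (2 × 5.471) = 411.189 / 10.942 = 37.579 m.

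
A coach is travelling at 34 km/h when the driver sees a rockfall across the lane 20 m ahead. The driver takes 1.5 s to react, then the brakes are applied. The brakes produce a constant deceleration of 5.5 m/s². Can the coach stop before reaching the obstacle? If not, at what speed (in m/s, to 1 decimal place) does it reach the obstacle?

No — it strikes the obstacle at 5.0 m/s

34 km/h ÷ 3.6 = 9.4444 m/s.
Reaction distance = 9.4444 × 1.5 = 14.167 m.
Braking distance needed to stop: v²/(2a) = 89.197 / 11.000 = 8.109 m, so total needed = 14.167 + 8.109 = 22.276 m > 20 m — it cannot stop.
Distance remaining when braking begins: 20 − 14.167 = 5.833 m.
v² = v₀² − 2a·d = 89.197 − 2 × 5.500 × 5.833 = 25.034 m²/s².
v = √25.034 = 5.003 m/s.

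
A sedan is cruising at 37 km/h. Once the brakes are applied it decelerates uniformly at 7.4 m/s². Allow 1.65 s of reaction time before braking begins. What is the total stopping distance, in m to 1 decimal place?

Total stopping distance ≈ 24.1 m

37 km/h ÷ 3.6 = 10.2778 m/s.
Reaction distance = v·t_r = 10.2778 × 1.65 = 16.958 m.
Braking distance = v²/(2a) = 10.2778² / (2 × 7.400) = 105.633 / 14.800 = 7.137 m.
Total = 16.958 + 7.137 = 24.095 m.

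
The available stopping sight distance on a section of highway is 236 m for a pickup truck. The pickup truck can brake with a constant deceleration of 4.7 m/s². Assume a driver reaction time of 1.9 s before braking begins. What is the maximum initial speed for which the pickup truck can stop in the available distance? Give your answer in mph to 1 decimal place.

Stopping distance: v·t_r + v²/(2a) = 236 with t_r = 1.9 s and a = 4.700 m/s².
So v² + 17.860 v − 2218.40 = 0.
Positive root: v = −a·t_r + √((a·t_r)² + 2a·d) = −8.930 + √(79.745 + 2218.40) = 39.0090 m/s.
39.0090 m/s ÷ 0.44704 = 87.261 mph.

Maximum speed ≈ 87.3 mph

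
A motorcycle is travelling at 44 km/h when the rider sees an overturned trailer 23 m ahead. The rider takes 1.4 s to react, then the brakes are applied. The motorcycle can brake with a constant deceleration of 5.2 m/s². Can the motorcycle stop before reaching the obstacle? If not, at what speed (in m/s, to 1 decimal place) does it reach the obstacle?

No — it strikes the obstacle at 9.4 m/s

44 km/h ÷ 3.6 = 12.2222 m/s.
Reaction distance = 12.2222 × 1.4 = 17.111 m.
Braking distance needed to stop: v²/(2a) = 149.382 / 10.400 = 14.364 m, so total needed = 17.111 + 14.364 = 31.475 m > 23 m — it cannot stop.
Distance remaining when braking begins: 23 − 17.111 = 5.889 m.
v² = v₀² − 2a·d = 149.382 − 2 × 5.200 × 5.889 = 88.136 m²/s².
v = √88.136 = 9.388 m/s.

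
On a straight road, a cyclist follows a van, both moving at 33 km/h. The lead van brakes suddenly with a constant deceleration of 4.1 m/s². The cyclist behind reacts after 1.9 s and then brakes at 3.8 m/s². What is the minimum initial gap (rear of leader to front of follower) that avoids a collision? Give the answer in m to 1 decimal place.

Minimum gap ≈ 18.2 m

33 km/h ÷ 3.6 = 9.1667 m/s.
Leader travels v²/(2a_L) = 84.028 / 8.200 = 10.247 m before stopping.
Follower covers v·t_r = 9.1667 × 1.9 = 17.417 m while reacting, then v²/(2a_F) = 84.028 / 7.600 = 11.056 m while braking, for a total of 17.417 + 11.056 = 28.473 m.
Since a_F ≤ a_L and the follower starts braking later, the follower is never slower than the leader, so the closest approach is when both have stopped.
Minimum gap = 28.473 − 10.247 = 18.226 m.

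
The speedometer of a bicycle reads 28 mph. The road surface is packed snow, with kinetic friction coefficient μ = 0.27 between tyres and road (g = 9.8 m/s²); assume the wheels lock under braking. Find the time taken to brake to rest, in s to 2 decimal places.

28 mph × 0.44704 = 12.5171 m/s.
a = μg = 0.27 × 9.8 = 2.646 m/s².
Braking time = v/a = 12.5171 / 2.646 = 4.731 s.

Braking time ≈ 4.73 s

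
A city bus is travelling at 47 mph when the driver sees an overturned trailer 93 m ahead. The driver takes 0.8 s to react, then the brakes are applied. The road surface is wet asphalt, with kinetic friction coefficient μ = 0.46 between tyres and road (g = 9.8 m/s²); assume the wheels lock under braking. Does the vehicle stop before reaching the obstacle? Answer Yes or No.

47 mph × 0.44704 = 21.0109 m/s.
a = μg = 0.46 × 9.8 = 4.508 m/s².
Reaction distance = 21.0109 × 0.8 = 16.809 m.
Braking distance = v²/(2a) = 441.458 / 9.016 = 48.964 m.
Total stopping distance = 16.809 + 48.964 = 65.773 m, vs 93 m available — it stops with 93 − 65.773 = 27.227 m to spare.

Yes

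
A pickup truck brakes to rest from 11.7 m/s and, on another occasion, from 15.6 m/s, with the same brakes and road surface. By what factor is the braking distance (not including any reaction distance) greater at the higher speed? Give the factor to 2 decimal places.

Factor ≈ 1.78

Braking distance d = v²/(2a), so with a fixed, d ∝ v².
Factor = (15.6/11.7)² = 1.3333² = 1.7777.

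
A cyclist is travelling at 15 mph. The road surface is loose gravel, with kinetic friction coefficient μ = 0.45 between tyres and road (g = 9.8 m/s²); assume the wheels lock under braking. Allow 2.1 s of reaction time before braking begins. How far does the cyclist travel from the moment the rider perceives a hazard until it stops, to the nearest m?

15 mph × 0.44704 = 6.7056 m/s.
a = μg = 0.45 × 9.8 = 4.410 m/s².
Reaction distance = v·t_r = 6.7056 × 2.1 = 14.082 m.
Braking distance = v²/(2a) = 6.7056² / (2 × 4.410) = 44.965 / 8.820 = 5.098 m.
Total = 14.082 + 5.098 = 19.180 m.

Total stopping distance ≈ 19 m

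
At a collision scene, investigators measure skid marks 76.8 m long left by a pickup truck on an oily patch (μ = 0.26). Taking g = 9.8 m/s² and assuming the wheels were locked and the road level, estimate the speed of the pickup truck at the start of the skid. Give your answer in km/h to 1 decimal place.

Deceleration a = μg = 0.26 × 9.8 = 2.548 m/s².
v = √(2a·d) = √(2 × 2.548 × 76.8) = √391.373 = 19.7831 m/s.
= 19.7831 × 3.6 = 71.219 km/h.

Initial speed ≈ 71.2 km/h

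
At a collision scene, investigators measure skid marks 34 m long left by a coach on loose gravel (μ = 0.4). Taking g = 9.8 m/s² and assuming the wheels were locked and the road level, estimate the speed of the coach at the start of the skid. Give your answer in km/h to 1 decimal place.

Initial speed ≈ 58.8 km/h

Deceleration a = μg = 0.4 × 9.8 = 3.920 m/s².
v = √(2a·d) = √(2 × 3.920 × 34) = √266.560 = 16.3267 m/s.
= 16.3267 × 3.6 = 58.776 km/h.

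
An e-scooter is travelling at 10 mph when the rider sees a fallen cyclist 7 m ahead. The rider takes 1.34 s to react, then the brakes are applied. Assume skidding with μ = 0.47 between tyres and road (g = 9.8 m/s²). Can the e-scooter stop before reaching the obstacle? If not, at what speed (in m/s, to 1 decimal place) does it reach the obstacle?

10 mph × 0.44704 = 4.4704 m/s.
a = μg = 0.47 × 9.8 = 4.606 m/s².
Reaction distance = 4.4704 × 1.34 = 5.990 m.
Braking distance needed to stop: v²/(2a) = 19.984 / 9.212 = 2.169 m, so total needed = 5.990 + 2.169 = 8.159 m > 7 m — it cannot stop.
Distance remaining when braking begins: 7 − 5.990 = 1.010 m.
v² = v₀² − 2a·d = 19.984 − 2 × 4.606 × 1.010 = 10.680 m²/s².
v = √10.680 = 3.268 m/s.

No — it strikes the obstacle at 3.3 m/s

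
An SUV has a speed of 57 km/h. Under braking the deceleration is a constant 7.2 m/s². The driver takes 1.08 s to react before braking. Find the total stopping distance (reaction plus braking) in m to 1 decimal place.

57 km/h ÷ 3.6 = 15.8333 m/s.
Reaction distance = v·t_r = 15.8333 × 1.08 = 17.100 m.
Braking distance = v²/(2a) = 15.8333² / (2 × 7.200) = 250.693 / 14.400 = 17.409 m.
Total = 17.100 + 17.409 = 34.509 m.

Total stopping distance ≈ 34.5 m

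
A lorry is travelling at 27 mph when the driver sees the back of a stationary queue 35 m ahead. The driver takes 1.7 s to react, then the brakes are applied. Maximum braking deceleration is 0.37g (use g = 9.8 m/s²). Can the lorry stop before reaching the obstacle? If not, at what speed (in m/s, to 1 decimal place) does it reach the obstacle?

No — it strikes the obstacle at 6.4 m/s

27 mph × 0.44704 = 12.0701 m/s.
a = 0.37 × 9.8 = 3.626 m/s².
Reaction distance = 12.0701 × 1.7 = 20.519 m.
Braking distance needed to stop: v²/(2a) = 145.687 / 7.252 = 20.089 m, so total needed = 20.519 + 20.089 = 40.608 m > 35 m — it cannot stop.
Distance remaining when braking begins: 35 − 20.519 = 14.481 m.
v² = v₀² − 2a·d = 145.687 − 2 × 3.626 × 14.481 = 40.671 m²/s².
v = √40.671 = 6.377 m/s.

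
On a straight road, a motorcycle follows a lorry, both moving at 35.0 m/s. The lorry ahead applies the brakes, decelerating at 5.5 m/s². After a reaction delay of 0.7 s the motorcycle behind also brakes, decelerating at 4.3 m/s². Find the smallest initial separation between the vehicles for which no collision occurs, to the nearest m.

Minimum gap ≈ 56 m

Leader travels v²/(2a_L) = 1225.000 / 11.000 = 111.364 m before stopping.
Follower covers v·t_r = 35.0000 × 0.7 = 24.500 m while reacting, then v²/(2a_F) = 1225.000 / 8.600 = 142.442 m while braking, for a total of 24.500 + 142.442 = 166.942 m.
Since a_F ≤ a_L and the follower starts braking later, the follower is never slower than the leader, so the closest approach is when both have stopped.
Minimum gap = 166.942 − 111.364 = 55.578 m.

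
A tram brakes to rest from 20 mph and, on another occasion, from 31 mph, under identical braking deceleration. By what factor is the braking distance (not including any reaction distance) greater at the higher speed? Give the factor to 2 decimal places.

Factor ≈ 2.40

Braking distance d = v²/(2a), so with a fixed, d ∝ v².
Factor = (31/20)² = 1.5500² = 2.4025.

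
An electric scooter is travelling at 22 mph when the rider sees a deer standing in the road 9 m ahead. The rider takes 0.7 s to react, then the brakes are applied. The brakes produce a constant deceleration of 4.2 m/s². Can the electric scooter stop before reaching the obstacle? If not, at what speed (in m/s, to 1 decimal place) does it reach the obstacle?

22 mph × 0.44704 = 9.8349 m/s.
Reaction distance = 9.8349 × 0.7 = 6.884 m.
Braking distance needed to stop: v²/(2a) = 96.725 / 8.400 = 11.515 m, so total needed = 6.884 + 11.515 = 18.399 m > 9 m — it cannot stop.
Distance remaining when braking begins: 9 − 6.884 = 2.116 m.
v² = v₀² − 2a·d = 96.725 − 2 × 4.200 × 2.116 = 78.951 m²/s².
v = √78.951 = 8.885 m/s.

No — it strikes the obstacle at 8.9 m/s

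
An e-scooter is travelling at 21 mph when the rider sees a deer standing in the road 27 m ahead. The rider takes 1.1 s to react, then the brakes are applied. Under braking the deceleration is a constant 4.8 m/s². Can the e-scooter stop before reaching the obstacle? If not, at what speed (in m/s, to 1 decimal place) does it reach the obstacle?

21 mph × 0.44704 = 9.3878 m/s.
Reaction distance = 9.3878 × 1.1 = 10.327 m.
Braking distance = v²/(2a) = 88.131 / 9.600 = 9.180 m.
Total stopping distance = 10.327 + 9.180 = 19.507 m, vs 27 m available — it stops with 27 − 19.507 = 7.493 m to spare.

Yes — it stops about 7.5 m short of the obstacle, so it never reaches it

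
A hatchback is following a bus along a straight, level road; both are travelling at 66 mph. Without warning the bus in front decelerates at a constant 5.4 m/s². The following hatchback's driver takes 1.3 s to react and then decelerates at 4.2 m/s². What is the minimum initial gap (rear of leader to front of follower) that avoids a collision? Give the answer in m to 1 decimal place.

Minimum gap ≈ 61.4 m

66 mph × 0.44704 = 29.5046 m/s.
Leader travels v²/(2a_L) = 870.521 / 10.800 = 80.604 m before stopping.
Follower covers v·t_r = 29.5046 × 1.3 = 38.356 m while reacting, then v²/(2a_F) = 870.521 / 8.400 = 103.633 m while braking, for a total of 38.356 + 103.633 = 141.989 m.
Since a_F ≤ a_L and the follower starts braking later, the follower is never slower than the leader, so the closest approach is when both have stopped.
Minimum gap = 141.989 − 80.604 = 61.385 m.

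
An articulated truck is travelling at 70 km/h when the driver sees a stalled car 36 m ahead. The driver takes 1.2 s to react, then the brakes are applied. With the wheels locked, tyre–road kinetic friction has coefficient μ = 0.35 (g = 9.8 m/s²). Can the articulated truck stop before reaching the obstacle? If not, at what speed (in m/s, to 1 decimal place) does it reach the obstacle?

No — it strikes the obstacle at 17.1 m/s

70 km/h ÷ 3.6 = 19.4444 m/s.
a = μg = 0.35 × 9.8 = 3.430 m/s².
Reaction distance = 19.4444 × 1.2 = 23.333 m.
Braking distance needed to stop: v²/(2a) = 378.085 / 6.860 = 55.114 m, so total needed = 23.333 + 55.114 = 78.447 m > 36 m — it cannot stop.
Distance remaining when braking begins: 36 − 23.333 = 12.667 m.
v² = v₀² − 2a·d = 378.085 − 2 × 3.430 × 12.667 = 291.189 m²/s².
v = √291.189 = 17.064 m/s.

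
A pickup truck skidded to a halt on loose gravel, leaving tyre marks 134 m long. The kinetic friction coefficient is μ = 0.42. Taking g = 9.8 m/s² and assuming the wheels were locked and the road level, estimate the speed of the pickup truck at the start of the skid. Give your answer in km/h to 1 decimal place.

Initial speed ≈ 119.6 km/h

Deceleration a = μg = 0.42 × 9.8 = 4.116 m/s².
v = √(2a·d) = √(2 × 4.116 × 134) = √1103.088 = 33.2128 m/s.
= 33.2128 × 3.6 = 119.566 km/h.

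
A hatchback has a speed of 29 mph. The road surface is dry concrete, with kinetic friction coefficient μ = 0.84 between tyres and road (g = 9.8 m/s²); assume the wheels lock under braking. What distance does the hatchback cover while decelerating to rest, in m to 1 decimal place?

29 mph × 0.44704 = 12.9642 m/s.
a = μg = 0.84 × 9.8 = 8.232 m/s².
Braking distance = v²/(2a) = 12.9642² / (2 × 8.232) = 168.070 / 16.464 = 10.208 m.

Braking distance ≈ 10.2 m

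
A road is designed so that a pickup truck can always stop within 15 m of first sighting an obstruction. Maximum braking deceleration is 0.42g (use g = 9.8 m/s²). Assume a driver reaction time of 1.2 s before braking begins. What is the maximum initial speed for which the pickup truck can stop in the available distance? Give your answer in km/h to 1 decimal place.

Maximum speed ≈ 26.0 km/h

a = 0.42 × 9.8 = 4.116 m/s².
Stopping distance: v·t_r + v²/(2a) = 15 with t_r = 1.2 s and a = 4.116 m/s².
So v² + 9.878 v − 123.48 = 0.
Positive root: v = −a·t_r + √((a·t_r)² + 2a·d) = −4.939 + √(24.394 + 123.48) = 7.2213 m/s.
7.2213 m/s × 3.6 = 25.997 km/h.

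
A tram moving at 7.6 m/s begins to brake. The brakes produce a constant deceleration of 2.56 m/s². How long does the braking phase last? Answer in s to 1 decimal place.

Braking time = v/a = 7.6000 / 2.560 = 2.969 s.

Braking time ≈ 3.0 s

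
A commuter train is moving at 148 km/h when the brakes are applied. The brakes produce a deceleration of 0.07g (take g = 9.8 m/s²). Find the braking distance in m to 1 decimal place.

Braking distance ≈ 1231.9 m

148 km/h ÷ 3.6 = 41.1111 m/s.
a = 0.07 × 9.8 = 0.686 m/s².
Braking distance = v²/(2a) = 41.1111² / (2 × 0.686) = 1690.123 / 1.372 = 1231.868 m.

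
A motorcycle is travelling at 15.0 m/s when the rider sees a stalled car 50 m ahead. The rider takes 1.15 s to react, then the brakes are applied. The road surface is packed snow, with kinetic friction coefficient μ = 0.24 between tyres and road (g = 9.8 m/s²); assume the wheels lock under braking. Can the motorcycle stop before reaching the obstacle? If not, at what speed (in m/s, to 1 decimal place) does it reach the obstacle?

a = μg = 0.24 × 9.8 = 2.352 m/s².
Reaction distance = 15.0000 × 1.15 = 17.250 m.
Braking distance needed to stop: v²/(2a) = 225.000 / 4.704 = 47.832 m, so total needed = 17.250 + 47.832 = 65.082 m > 50 m — it cannot stop.
Distance remaining when braking begins: 50 − 17.250 = 32.750 m.
v² = v₀² − 2a·d = 225.000 − 2 × 2.352 × 32.750 = 70.944 m²/s².
v = √70.944 = 8.423 m/s.

No — it strikes the obstacle at 8.4 m/s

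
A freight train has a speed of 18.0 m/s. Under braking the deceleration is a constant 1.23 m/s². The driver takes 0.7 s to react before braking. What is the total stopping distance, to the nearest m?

Total stopping distance ≈ 144 m

Reaction distance = v·t_r = 18.0000 × 0.7 = 12.600 m.
Braking distance = v²/(2a) = 18.0000² / (2 × 1.230) = 324.000 / 2.460 = 131.707 m.
Total = 12.600 + 131.707 = 144.307 m.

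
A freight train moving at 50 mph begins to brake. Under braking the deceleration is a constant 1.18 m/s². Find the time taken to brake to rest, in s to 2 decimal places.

Braking time ≈ 18.94 s

50 mph × 0.44704 = 22.3520 m/s.
Braking time = v/a = 22.3520 / 1.180 = 18.942 s.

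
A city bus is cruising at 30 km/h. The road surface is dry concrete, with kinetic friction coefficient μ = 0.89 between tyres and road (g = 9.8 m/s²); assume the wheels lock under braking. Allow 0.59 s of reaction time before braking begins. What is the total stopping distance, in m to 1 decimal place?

Total stopping distance ≈ 8.9 m

30 km/h ÷ 3.6 = 8.3333 m/s.
a = μg = 0.89 × 9.8 = 8.722 m/s².
Reaction distance = v·t_r = 8.3333 × 0.59 = 4.917 m.
Braking distance = v²/(2a) = 8.3333² / (2 × 8.722) = 69.444 / 17.444 = 3.981 m.
Total = 4.917 + 3.981 = 8.898 m.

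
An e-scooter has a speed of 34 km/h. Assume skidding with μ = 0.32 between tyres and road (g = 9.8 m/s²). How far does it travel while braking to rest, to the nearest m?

Braking distance ≈ 14 m

34 km/h ÷ 3.6 = 9.4444 m/s.
a = μg = 0.32 × 9.8 = 3.136 m/s².
Braking distance = v²/(2a) = 9.4444² / (2 × 3.136) = 89.197 / 6.272 = 14.221 m.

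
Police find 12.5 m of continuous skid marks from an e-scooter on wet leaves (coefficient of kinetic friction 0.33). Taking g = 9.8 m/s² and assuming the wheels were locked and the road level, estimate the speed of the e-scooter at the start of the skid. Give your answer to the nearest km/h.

Deceleration a = μg = 0.33 × 9.8 = 3.234 m/s².
v = √(2a·d) = √(2 × 3.234 × 12.5) = √80.850 = 8.9917 m/s.
= 8.9917 × 3.6 = 32.370 km/h.

Initial speed ≈ 32 km/h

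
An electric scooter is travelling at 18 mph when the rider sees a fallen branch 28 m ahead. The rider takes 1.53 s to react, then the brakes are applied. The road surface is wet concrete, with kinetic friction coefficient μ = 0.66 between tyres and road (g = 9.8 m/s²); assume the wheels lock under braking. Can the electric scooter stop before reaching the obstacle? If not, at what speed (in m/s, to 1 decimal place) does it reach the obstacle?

Yes — it stops about 10.7 m short of the obstacle, so it never reaches it

18 mph × 0.44704 = 8.0467 m/s.
a = μg = 0.66 × 9.8 = 6.468 m/s².
Reaction distance = 8.0467 × 1.53 = 12.311 m.
Braking distance = v²/(2a) = 64.749 / 12.936 = 5.005 m.
Total stopping distance = 12.311 + 5.005 = 17.316 m, vs 28 m available — it stops with 28 − 17.316 = 10.684 m to spare.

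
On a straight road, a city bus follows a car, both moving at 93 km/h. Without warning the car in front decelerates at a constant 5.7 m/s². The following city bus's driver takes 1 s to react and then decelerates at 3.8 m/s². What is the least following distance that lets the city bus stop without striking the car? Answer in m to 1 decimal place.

Minimum gap ≈ 55.1 m

93 km/h ÷ 3.6 = 25.8333 m/s.
Leader travels v²/(2a_L) = 667.359 / 11.400 = 58.540 m before stopping.
Follower covers v·t_r = 25.8333 × 1 = 25.833 m while reacting, then v²/(2a_F) = 667.359 / 7.600 = 87.810 m while braking, for a total of 25.833 + 87.810 = 113.643 m.
Since a_F ≤ a_L and the follower starts braking later, the follower is never slower than the leader, so the closest approach is when both have stopped.
Minimum gap = 113.643 − 58.540 = 55.103 m.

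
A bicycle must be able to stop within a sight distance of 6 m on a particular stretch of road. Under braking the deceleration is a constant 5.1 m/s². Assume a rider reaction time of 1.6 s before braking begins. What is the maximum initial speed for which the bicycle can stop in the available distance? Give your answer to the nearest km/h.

Stopping distance: v·t_r + v²/(2a) = 6 with t_r = 1.6 s and a = 5.100 m/s².
So v² + 16.320 v − 61.20 = 0.
Positive root: v = −a·t_r + √((a·t_r)² + 2a·d) = −8.160 + √(66.586 + 61.20) = 3.1442 m/s.
3.1442 m/s × 3.6 = 11.319 km/h.

Maximum speed ≈ 11 km/h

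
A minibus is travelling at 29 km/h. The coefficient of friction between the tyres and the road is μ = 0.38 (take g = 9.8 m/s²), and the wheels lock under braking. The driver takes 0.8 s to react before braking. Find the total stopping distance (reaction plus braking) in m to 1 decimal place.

29 km/h ÷ 3.6 = 8.0556 m/s.
a = μg = 0.38 × 9.8 = 3.724 m/s².
Reaction distance = v·t_r = 8.0556 × 0.8 = 6.444 m.
Braking distance = v²/(2a) = 8.0556² / (2 × 3.724) = 64.893 / 7.448 = 8.713 m.
Total = 6.444 + 8.713 = 15.157 m.

Total stopping distance ≈ 15.2 m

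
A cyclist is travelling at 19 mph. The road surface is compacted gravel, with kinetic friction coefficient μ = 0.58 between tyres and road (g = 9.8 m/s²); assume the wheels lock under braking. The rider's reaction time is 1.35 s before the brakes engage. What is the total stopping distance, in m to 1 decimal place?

Total stopping distance ≈ 17.8 m

19 mph × 0.44704 = 8.4938 m/s.
a = μg = 0.58 × 9.8 = 5.684 m/s².
Reaction distance = v·t_r = 8.4938 × 1.35 = 11.467 m.
Braking distance = v²/(2a) = 8.4938² / (2 × 5.684) = 72.145 / 11.368 = 6.346 m.
Total = 11.467 + 6.346 = 17.813 m.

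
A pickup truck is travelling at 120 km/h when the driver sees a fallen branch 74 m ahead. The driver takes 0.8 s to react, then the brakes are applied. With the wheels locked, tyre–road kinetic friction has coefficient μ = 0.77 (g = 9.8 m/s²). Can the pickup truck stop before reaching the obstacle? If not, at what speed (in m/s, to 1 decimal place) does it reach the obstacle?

120 km/h ÷ 3.6 = 33.3333 m/s.
a = μg = 0.77 × 9.8 = 7.546 m/s².
Reaction distance = 33.3333 × 0.8 = 26.667 m.
Braking distance needed to stop: v²/(2a) = 1111.109 / 15.092 = 73.622 m, so total needed = 26.667 + 73.622 = 100.289 m > 74 m — it cannot stop.
Distance remaining when braking begins: 74 − 26.667 = 47.333 m.
v² = v₀² − 2a·d = 1111.109 − 2 × 7.546 × 47.333 = 396.759 m²/s².
v = √396.759 = 19.919 m/s.

No — it strikes the obstacle at 19.9 m/s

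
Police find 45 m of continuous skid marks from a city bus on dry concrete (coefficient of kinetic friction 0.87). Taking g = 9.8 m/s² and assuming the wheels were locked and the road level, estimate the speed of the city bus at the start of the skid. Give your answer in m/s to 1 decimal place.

Initial speed ≈ 27.7 m/s

Deceleration a = μg = 0.87 × 9.8 = 8.526 m/s².
v = √(2a·d) = √(2 × 8.526 × 45) = √767.340 = 27.7009 m/s.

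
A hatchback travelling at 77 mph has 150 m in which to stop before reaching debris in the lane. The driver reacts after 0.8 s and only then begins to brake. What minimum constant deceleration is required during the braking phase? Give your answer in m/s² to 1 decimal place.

77 mph × 0.44704 = 34.4221 m/s.
Distance covered during reaction = 34.4221 × 0.8 = 27.538 m.
Distance available for braking: 150 − 27.538 = 122.462 m.
v² = 2a·d ⇒ a = v²/(2d) = 34.4221² / (2 × 122.462) = 1184.881 / 244.924 = 4.8377 m/s².

Required deceleration ≈ 4.8 m/s²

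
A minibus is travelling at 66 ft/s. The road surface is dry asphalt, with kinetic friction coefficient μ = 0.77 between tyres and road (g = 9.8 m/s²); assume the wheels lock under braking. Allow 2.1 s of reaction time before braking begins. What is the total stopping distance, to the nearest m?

Total stopping distance ≈ 69 m

66 ft/s × 0.3048 = 20.1168 m/s.
a = μg = 0.77 × 9.8 = 7.546 m/s².
Reaction distance = v·t_r = 20.1168 × 2.1 = 42.245 m.
Braking distance = v²/(2a) = 20.1168² / (2 × 7.546) = 404.686 / 15.092 = 26.815 m.
Total = 42.245 + 26.815 = 69.060 m.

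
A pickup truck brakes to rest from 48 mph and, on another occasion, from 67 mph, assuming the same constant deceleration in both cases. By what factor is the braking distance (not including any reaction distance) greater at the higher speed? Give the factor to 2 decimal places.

Braking distance d = v²/(2a), so with a fixed, d ∝ v².
Factor = (67/48)² = 1.3958² = 1.9483.

Factor ≈ 1.95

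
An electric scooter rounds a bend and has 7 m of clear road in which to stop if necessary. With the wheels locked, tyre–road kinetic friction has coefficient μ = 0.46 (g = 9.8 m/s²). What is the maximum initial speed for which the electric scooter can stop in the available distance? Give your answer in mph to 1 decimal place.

Maximum speed ≈ 17.8 mph

a = μg = 0.46 × 9.8 = 4.508 m/s².
v²/(2a) = d ⇒ v = √(2 × 4.508 × 7) = √63.11 = 7.9442 m/s.
7.9442 m/s ÷ 0.44704 = 17.771 mph.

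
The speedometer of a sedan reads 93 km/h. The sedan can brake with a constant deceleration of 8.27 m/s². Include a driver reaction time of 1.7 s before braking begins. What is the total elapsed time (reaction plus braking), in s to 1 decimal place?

Total time ≈ 4.8 s

93 km/h ÷ 3.6 = 25.8333 m/s.
Braking time = v/a = 25.8333 / 8.270 = 3.124 s.
Total = 1.7 + 3.124 = 4.824 s.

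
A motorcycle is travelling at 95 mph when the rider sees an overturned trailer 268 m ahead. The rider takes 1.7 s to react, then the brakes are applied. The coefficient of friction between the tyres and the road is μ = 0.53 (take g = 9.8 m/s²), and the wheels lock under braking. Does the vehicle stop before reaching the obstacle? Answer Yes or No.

95 mph × 0.44704 = 42.4688 m/s.
a = μg = 0.53 × 9.8 = 5.194 m/s².
Reaction distance = 42.4688 × 1.7 = 72.197 m.
Braking distance = v²/(2a) = 1803.599 / 10.388 = 173.623 m.
Total stopping distance = 72.197 + 173.623 = 245.820 m, vs 268 m available — it stops with 268 − 245.820 = 22.180 m to spare.

Yes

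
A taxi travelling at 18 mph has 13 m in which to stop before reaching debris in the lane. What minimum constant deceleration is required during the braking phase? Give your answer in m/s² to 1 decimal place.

18 mph × 0.44704 = 8.0467 m/s.
v² = 2a·d ⇒ a = v²/(2d) = 8.0467² / (2 × 13.000) = 64.749 / 26.000 = 2.4903 m/s².

Required deceleration ≈ 2.5 m/s²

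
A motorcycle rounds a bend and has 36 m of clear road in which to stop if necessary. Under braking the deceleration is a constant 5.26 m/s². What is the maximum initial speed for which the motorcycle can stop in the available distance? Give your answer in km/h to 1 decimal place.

v²/(2a) = d ⇒ v = √(2 × 5.260 × 36) = √378.72 = 19.4607 m/s.
19.4607 m/s × 3.6 = 70.059 km/h.

Maximum speed ≈ 70.1 km/h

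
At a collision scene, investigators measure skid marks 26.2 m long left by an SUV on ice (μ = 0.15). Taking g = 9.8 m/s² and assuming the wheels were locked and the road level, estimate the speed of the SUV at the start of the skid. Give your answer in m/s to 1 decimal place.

Initial speed ≈ 8.8 m/s

Deceleration a = μg = 0.15 × 9.8 = 1.470 m/s².
v = √(2a·d) = √(2 × 1.470 × 26.2) = √77.028 = 8.7766 m/s.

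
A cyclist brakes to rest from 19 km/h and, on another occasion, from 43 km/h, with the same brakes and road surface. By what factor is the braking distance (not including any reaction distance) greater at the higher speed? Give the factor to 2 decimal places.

Braking distance d = v²/(2a), so with a fixed, d ∝ v².
Factor = (43/19)² = 2.2632² = 5.1221.

Factor ≈ 5.12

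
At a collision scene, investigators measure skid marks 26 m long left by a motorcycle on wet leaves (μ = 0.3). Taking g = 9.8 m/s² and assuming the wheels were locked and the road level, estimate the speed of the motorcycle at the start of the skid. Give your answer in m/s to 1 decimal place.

Initial speed ≈ 12.4 m/s

Deceleration a = μg = 0.3 × 9.8 = 2.940 m/s².
v = √(2a·d) = √(2 × 2.940 × 26) = √152.880 = 12.3645 m/s.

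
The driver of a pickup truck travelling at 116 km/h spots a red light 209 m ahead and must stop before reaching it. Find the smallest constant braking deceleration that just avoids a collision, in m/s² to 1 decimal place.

116 km/h ÷ 3.6 = 32.2222 m/s.
v² = 2a·d ⇒ a = v²/(2d) = 32.2222² / (2 × 209.000) = 1038.270 / 418.000 = 2.4839 m/s².

Required deceleration ≈ 2.5 m/s²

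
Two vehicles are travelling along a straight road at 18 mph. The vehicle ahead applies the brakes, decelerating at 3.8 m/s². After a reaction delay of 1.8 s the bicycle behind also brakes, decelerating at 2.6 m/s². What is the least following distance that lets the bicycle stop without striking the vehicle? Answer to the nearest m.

18 mph × 0.44704 = 8.0467 m/s.
Leader travels v²/(2a_L) = 64.749 / 7.600 = 8.520 m before stopping.
Follower covers v·t_r = 8.0467 × 1.8 = 14.484 m while reacting, then v²/(2a_F) = 64.749 / 5.200 = 12.452 m while braking, for a total of 14.484 + 12.452 = 26.936 m.
Since a_F ≤ a_L and the follower starts braking later, the follower is never slower than the leader, so the closest approach is when both have stopped.
Minimum gap = 26.936 − 8.520 = 18.416 m.

Minimum gap ≈ 18 m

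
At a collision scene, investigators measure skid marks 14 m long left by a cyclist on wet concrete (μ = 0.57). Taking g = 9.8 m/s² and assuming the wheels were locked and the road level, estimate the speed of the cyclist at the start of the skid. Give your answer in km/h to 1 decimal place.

Initial speed ≈ 45.0 km/h

Deceleration a = μg = 0.57 × 9.8 = 5.586 m/s².
v = √(2a·d) = √(2 × 5.586 × 14) = √156.408 = 12.5063 m/s.
= 12.5063 × 3.6 = 45.023 km/h.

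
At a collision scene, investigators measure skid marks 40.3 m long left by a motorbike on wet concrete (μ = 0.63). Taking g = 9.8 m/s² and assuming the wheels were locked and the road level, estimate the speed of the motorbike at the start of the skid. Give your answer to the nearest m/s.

Initial speed ≈ 22 m/s

Deceleration a = μg = 0.63 × 9.8 = 6.174 m/s².
v = √(2a·d) = √(2 × 6.174 × 40.3) = √497.624 = 22.3075 m/s.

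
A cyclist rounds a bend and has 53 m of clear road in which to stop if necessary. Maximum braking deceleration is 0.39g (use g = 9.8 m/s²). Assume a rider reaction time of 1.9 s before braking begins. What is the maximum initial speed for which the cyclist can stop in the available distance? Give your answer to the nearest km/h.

Maximum speed ≈ 51 km/h

a = 0.39 × 9.8 = 3.822 m/s².
Stopping distance: v·t_r + v²/(2a) = 53 with t_r = 1.9 s and a = 3.822 m/s².
So v² + 14.524 v − 405.13 = 0.
Positive root: v = −a·t_r + √((a·t_r)² + 2a·d) = −7.262 + √(52.737 + 405.13) = 14.1358 m/s.
14.1358 m/s × 3.6 = 50.889 km/h.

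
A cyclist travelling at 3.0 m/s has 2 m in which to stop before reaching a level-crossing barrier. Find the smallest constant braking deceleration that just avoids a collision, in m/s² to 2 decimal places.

v² = 2a·d ⇒ a = v²/(2d) = 3.0000² / (2 × 2.000) = 9.000 / 4.000 = 2.2500 m/s².

Required deceleration ≈ 2.25 m/s²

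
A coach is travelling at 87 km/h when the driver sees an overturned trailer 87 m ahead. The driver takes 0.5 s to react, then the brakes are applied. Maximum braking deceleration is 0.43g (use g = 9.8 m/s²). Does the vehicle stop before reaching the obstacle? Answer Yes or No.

Yes

87 km/h ÷ 3.6 = 24.1667 m/s.
a = 0.43 × 9.8 = 4.214 m/s².
Reaction distance = 24.1667 × 0.5 = 12.083 m.
Braking distance = v²/(2a) = 584.029 / 8.428 = 69.296 m.
Total stopping distance = 12.083 + 69.296 = 81.379 m, vs 87 m available — it stops with 87 − 81.379 = 5.621 m to spare.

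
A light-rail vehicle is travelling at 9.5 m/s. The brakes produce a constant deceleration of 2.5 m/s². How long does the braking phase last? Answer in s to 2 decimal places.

Braking time ≈ 3.80 s

Braking time = v/a = 9.5000 / 2.500 = 3.800 s.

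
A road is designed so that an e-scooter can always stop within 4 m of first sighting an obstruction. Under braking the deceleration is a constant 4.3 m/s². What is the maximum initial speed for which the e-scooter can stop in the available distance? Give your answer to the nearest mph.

v²/(2a) = d ⇒ v = √(2 × 4.300 × 4) = √34.40 = 5.8652 m/s.
5.8652 m/s ÷ 0.44704 = 13.120 mph.

Maximum speed ≈ 13 mph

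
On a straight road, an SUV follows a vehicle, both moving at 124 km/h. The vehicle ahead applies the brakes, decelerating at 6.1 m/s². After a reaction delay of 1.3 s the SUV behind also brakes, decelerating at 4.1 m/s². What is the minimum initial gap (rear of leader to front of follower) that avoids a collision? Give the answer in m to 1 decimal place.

Minimum gap ≈ 92.2 m

124 km/h ÷ 3.6 = 34.4444 m/s.
Leader travels v²/(2a_L) = 1186.417 / 12.200 = 97.247 m before stopping.
Follower covers v·t_r = 34.4444 × 1.3 = 44.778 m while reacting, then v²/(2a_F) = 1186.417 / 8.200 = 144.685 m while braking, for a total of 44.778 + 144.685 = 189.463 m.
Since a_F ≤ a_L and the follower starts braking later, the follower is never slower than the leader, so the closest approach is when both have stopped.
Minimum gap = 189.463 − 97.247 = 92.216 m.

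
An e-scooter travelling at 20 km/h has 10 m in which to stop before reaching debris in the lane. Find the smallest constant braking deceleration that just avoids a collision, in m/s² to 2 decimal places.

Required deceleration ≈ 1.54 m/s²

20 km/h ÷ 3.6 = 5.5556 m/s.
v² = 2a·d ⇒ a = v²/(2d) = 5.5556² / (2 × 10.000) = 30.865 / 20.000 = 1.5433 m/s².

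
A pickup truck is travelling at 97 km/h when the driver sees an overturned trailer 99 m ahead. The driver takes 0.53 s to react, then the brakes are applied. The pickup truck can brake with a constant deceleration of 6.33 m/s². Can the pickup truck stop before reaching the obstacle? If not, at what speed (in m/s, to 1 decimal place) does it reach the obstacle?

97 km/h ÷ 3.6 = 26.9444 m/s.
Reaction distance = 26.9444 × 0.53 = 14.281 m.
Braking distance = v²/(2a) = 726.001 / 12.660 = 57.346 m.
Total stopping distance = 14.281 + 57.346 = 71.627 m, vs 99 m available — it stops with 99 − 71.627 = 27.373 m to spare.

Yes — it stops about 27.4 m short of the obstacle, so it never reaches it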